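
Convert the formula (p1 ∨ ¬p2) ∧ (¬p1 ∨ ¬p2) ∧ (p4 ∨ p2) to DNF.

(p1 ∨ ¬p2) ∧ (¬p1 ∨ ¬p2) ∧ (p4 ∨ p2)
⇔ (p1 ∧ ¬p1 ∧ p4) ∨ (p1 ∧ ¬p1 ∧ p2) ∨ (p1 ∧ ¬p2 ∧ p4) ∨ (p1 ∧ ¬p2 ∧ p2) ∨ (¬p2 ∧ ¬p1 ∧ p4) ∨ (¬p2 ∧ ¬p1 ∧ p2) ∨ (¬p2 ∧ ¬p2 ∧ p4) ∨ (¬p2 ∧ ¬p2 ∧ p2)   [distribute ∧ over ∨]
⇔ ¬p2 ∧ p4   [simplify]

¬p2 ∧ p4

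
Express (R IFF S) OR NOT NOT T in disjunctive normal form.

(R IFF S) OR NOT NOT T
⇔ ((R IMPLIES S) AND (S IMPLIES R)) OR NOT NOT T   [eliminate IFF]
⇔ ((NOT R OR S) AND (S IMPLIES R)) OR NOT NOT T   [eliminate IMPLIES]
⇔ ((NOT R OR S) AND (NOT S OR R)) OR NOT NOT T   [eliminate IMPLIES]
⇔ ((NOT R OR S) AND (NOT S OR R)) OR T   [double negation]
⇔ (NOT R AND NOT S) OR (NOT R AND R) OR (S AND NOT S) OR (S AND R) OR T   [distribute AND over OR]
⇔ (NOT R AND NOT S) OR (S AND R) OR T   [simplify]

(NOT R AND NOT S) OR (S AND R) OR T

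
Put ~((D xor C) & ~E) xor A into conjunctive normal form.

~((D xor C) & ~E) xor A
≡ (~((D xor C) & ~E) | A) & ~(~((D xor C) & ~E) & A)
≡ (~((D | C) & ~(D & C) & ~E) | A) & ~(~((D xor C) & ~E) & A)
≡ (~((D | C) & ~(D & C) & ~E) | A) & ~(~((D | C) & ~(D & C) & ~E) & A)
≡ (~(D | C) | ~~(D & C) | ~~E | A) & ~(~((D | C) & ~(D & C) & ~E) & A)
≡ ((~D & ~C) | ~~(D & C) | ~~E | A) & ~(~((D | C) & ~(D & C) & ~E) & A)
≡ ((~D & ~C) | (D & C) | ~~E | A) & ~(~((D | C) & ~(D & C) & ~E) & A)
≡ ((~D & ~C) | (D & C) | E | A) & ~(~((D | C) & ~(D & C) & ~E) & A)
≡ ((~D & ~C) | (D & C) | E | A) & (~~((D | C) & ~(D & C) & ~E) | ~A)
≡ ((~D & ~C) | (D & C) | E | A) & (((D | C) & ~(D & C) & ~E) | ~A)
≡ ((~D & ~C) | (D & C) | E | A) & (((D | C) & (~D | ~C) & ~E) | ~A)
≡ (~D | D | E | A) & (~D | C | E | A) & (~C | D | E | A) & (~C | C | E | A) & (D | C | ~A) & (~D | ~C | ~A) & (~E | ~A)
≡ (~D | C | E | A) & (~C | D | E | A) & (D | C | ~A) & (~D | ~C | ~A) & (~E | ~A)

(~D | C | E | A) & (~C | D | E | A) & (D | C | ~A) & (~D | ~C | ~A) & (~E | ~A)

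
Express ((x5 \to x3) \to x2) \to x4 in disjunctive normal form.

((x5 \to x3) \to x2) \to x4
≡ \lnot ((x5 \to x3) \to x2) \lor x4   [eliminate \to]
≡ \lnot (\lnot (x5 \to x3) \lor x2) \lor x4   [eliminate \to]
≡ \lnot (\lnot (\lnot x5 \lor x3) \lor x2) \lor x4   [eliminate \to]
≡ \lnot \lnot (\lnot x5 \lor x3) \land \lnot x2 \lor x4   [De Morgan]
≡ (\lnot x5 \lor x3) \land \lnot x2 \lor x4   [double negation]
≡ \lnot x5 \land \lnot x2 \lor x3 \land \lnot x2 \lor x4   [distribute \land over \lor]

\lnot x5 \land \lnot x2 \lor x3 \land \lnot x2 \lor x4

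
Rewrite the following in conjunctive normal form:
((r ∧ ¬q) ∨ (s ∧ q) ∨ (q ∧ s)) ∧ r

(¬q ∨ s) ∧ r

((r ∧ ¬q) ∨ (s ∧ q) ∨ (q ∧ s)) ∧ r
= (r ∨ s ∨ q) ∧ (r ∨ s ∨ s) ∧ (r ∨ q ∨ q) ∧ (r ∨ q ∨ s) ∧ (¬q ∨ s ∨ q) ∧ (¬q ∨ s ∨ s) ∧ (¬q ∨ q ∨ q) ∧ (¬q ∨ q ∨ s) ∧ r   [distribute ∨ over ∧]
= (¬q ∨ s) ∧ r   [simplify]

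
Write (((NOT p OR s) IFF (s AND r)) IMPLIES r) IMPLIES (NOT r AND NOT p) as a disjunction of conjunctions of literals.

(((NOT p OR s) IFF (s AND r)) IMPLIES r) IMPLIES (NOT r AND NOT p)
= NOT (((NOT p OR s) IFF (s AND r)) IMPLIES r) OR (NOT r AND NOT p)   [eliminate IMPLIES]
= NOT (NOT ((NOT p OR s) IFF (s AND r)) OR r) OR (NOT r AND NOT p)   [eliminate IMPLIES]
= NOT (NOT (((NOT p OR s) IMPLIES (s AND r)) AND ((s AND r) IMPLIES (NOT p OR s))) OR r) OR (NOT r AND NOT p)   [eliminate IFF]
= NOT (NOT ((NOT (NOT p OR s) OR (s AND r)) AND ((s AND r) IMPLIES (NOT p OR s))) OR r) OR (NOT r AND NOT p)   [eliminate IMPLIES]
= NOT (NOT ((NOT (NOT p OR s) OR (s AND r)) AND (NOT (s AND r) OR NOT p OR s)) OR r) OR (NOT r AND NOT p)   [eliminate IMPLIES]
= (NOT NOT ((NOT (NOT p OR s) OR (s AND r)) AND (NOT (s AND r) OR NOT p OR s)) AND NOT r) OR (NOT r AND NOT p)   [De Morgan]
= ((NOT (NOT p OR s) OR (s AND r)) AND (NOT (s AND r) OR NOT p OR s) AND NOT r) OR (NOT r AND NOT p)   [double negation]
= (((NOT NOT p AND NOT s) OR (s AND r)) AND (NOT (s AND r) OR NOT p OR s) AND NOT r) OR (NOT r AND NOT p)   [De Morgan]
= (((p AND NOT s) OR (s AND r)) AND (NOT (s AND r) OR NOT p OR s) AND NOT r) OR (NOT r AND NOT p)   [double negation]
= (((p AND NOT s) OR (s AND r)) AND (NOT s OR NOT r OR NOT p OR s) AND NOT r) OR (NOT r AND NOT p)   [De Morgan]
= (p AND NOT s AND NOT s AND NOT r) OR (p AND NOT s AND NOT r AND NOT r) OR (p AND NOT s AND NOT p AND NOT r) OR (p AND NOT s AND s AND NOT r) OR (s AND r AND NOT s AND NOT r) OR (s AND r AND NOT r AND NOT r) OR (s AND r AND NOT p AND NOT r) OR (s AND r AND s AND NOT r) OR (NOT r AND NOT p)   [distribute AND over OR]
= (p AND NOT s AND NOT r) OR (NOT r AND NOT p)   [simplify]

(p AND NOT s AND NOT r) OR (NOT r AND NOT p)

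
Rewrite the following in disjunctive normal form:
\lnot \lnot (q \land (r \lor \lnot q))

\lnot \lnot (q \land (r \lor \lnot q))
≡ q \land (r \lor \lnot q)   (double negation)
≡ q \land r \lor q \land \lnot q   (distribute \land over \lor)
≡ q \land r   (simplify)

q \land r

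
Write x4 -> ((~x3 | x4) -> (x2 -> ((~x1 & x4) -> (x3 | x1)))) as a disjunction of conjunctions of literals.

x4 -> ((~x3 | x4) -> (x2 -> ((~x1 & x4) -> (x3 | x1))))
= ~x4 | ((~x3 | x4) -> (x2 -> ((~x1 & x4) -> (x3 | x1))))   [eliminate ->]
= ~x4 | ~(~x3 | x4) | (x2 -> ((~x1 & x4) -> (x3 | x1)))   [eliminate ->]
= ~x4 | ~(~x3 | x4) | ~x2 | ((~x1 & x4) -> (x3 | x1))   [eliminate ->]
= ~x4 | ~(~x3 | x4) | ~x2 | ~(~x1 & x4) | x3 | x1   [eliminate ->]
= ~x4 | (~~x3 & ~x4) | ~x2 | ~(~x1 & x4) | x3 | x1   [De Morgan]
= ~x4 | (x3 & ~x4) | ~x2 | ~(~x1 & x4) | x3 | x1   [double negation]
= ~x4 | (x3 & ~x4) | ~x2 | ~~x1 | ~x4 | x3 | x1   [De Morgan]
= ~x4 | (x3 & ~x4) | ~x2 | x1 | ~x4 | x3 | x1   [double negation]
= ~x4 | ~x2 | x1 | x3   [simplify]

~x4 | ~x2 | x1 | x3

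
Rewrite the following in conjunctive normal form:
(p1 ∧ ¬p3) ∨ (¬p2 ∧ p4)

(p1 ∧ ¬p3) ∨ (¬p2 ∧ p4)
≡ (p1 ∨ ¬p2) ∧ (p1 ∨ p4) ∧ (¬p3 ∨ ¬p2) ∧ (¬p3 ∨ p4)   (distribute ∨ over ∧)

(p1 ∨ ¬p2) ∧ (p1 ∨ p4) ∧ (¬p3 ∨ ¬p2) ∧ (¬p3 ∨ p4)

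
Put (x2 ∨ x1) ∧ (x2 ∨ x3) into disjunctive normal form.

(x2 ∨ x1) ∧ (x2 ∨ x3)
≡ (x2 ∧ x2) ∨ (x2 ∧ x3) ∨ (x1 ∧ x2) ∨ (x1 ∧ x3)   — distribute ∧ over ∨
≡ x2 ∨ (x1 ∧ x3)   — simplify

x2 ∨ (x1 ∧ x3)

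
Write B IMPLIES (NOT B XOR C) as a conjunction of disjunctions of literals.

NOT B OR C

B IMPLIES (NOT B XOR C)
≡ NOT B OR (NOT B XOR C)
≡ NOT B OR ((NOT B OR C) AND NOT (NOT B AND C))
≡ NOT B OR ((NOT B OR C) AND (NOT NOT B OR NOT C))
≡ NOT B OR ((NOT B OR C) AND (B OR NOT C))
≡ (NOT B OR NOT B OR C) AND (NOT B OR B OR NOT C)
≡ NOT B OR C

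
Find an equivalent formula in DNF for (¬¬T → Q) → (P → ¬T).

(¬¬T → Q) → (P → ¬T)
≡ ¬(¬¬T → Q) ∨ (P → ¬T)   (eliminate →)
≡ ¬(¬¬¬T ∨ Q) ∨ (P → ¬T)   (eliminate →)
≡ ¬(¬¬¬T ∨ Q) ∨ ¬P ∨ ¬T   (eliminate →)
≡ (¬¬¬¬T ∧ ¬Q) ∨ ¬P ∨ ¬T   (De Morgan)
≡ (¬¬T ∧ ¬Q) ∨ ¬P ∨ ¬T   (double negation)
≡ (T ∧ ¬Q) ∨ ¬P ∨ ¬T   (double negation)

(T ∧ ¬Q) ∨ ¬P ∨ ¬T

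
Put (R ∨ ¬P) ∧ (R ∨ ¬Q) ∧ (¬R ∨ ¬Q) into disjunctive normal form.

(R ∨ ¬P) ∧ (R ∨ ¬Q) ∧ (¬R ∨ ¬Q)
= (R ∧ R ∧ ¬R) ∨ (R ∧ R ∧ ¬Q) ∨ (R ∧ ¬Q ∧ ¬R) ∨ (R ∧ ¬Q ∧ ¬Q) ∨ (¬P ∧ R ∧ ¬R) ∨ (¬P ∧ R ∧ ¬Q) ∨ (¬P ∧ ¬Q ∧ ¬R) ∨ (¬P ∧ ¬Q ∧ ¬Q)   [distribute ∧ over ∨]
= (R ∧ ¬Q) ∨ (¬P ∧ ¬Q)   [simplify]

(R ∧ ¬Q) ∨ (¬P ∧ ¬Q)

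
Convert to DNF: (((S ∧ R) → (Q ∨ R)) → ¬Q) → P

Q ∨ P

(((S ∧ R) → (Q ∨ R)) → ¬Q) → P
= ¬(((S ∧ R) → (Q ∨ R)) → ¬Q) ∨ P   [eliminate →]
= ¬(¬((S ∧ R) → (Q ∨ R)) ∨ ¬Q) ∨ P   [eliminate →]
= ¬(¬(¬(S ∧ R) ∨ Q ∨ R) ∨ ¬Q) ∨ P   [eliminate →]
= (¬¬(¬(S ∧ R) ∨ Q ∨ R) ∧ ¬¬Q) ∨ P   [De Morgan]
= ((¬(S ∧ R) ∨ Q ∨ R) ∧ ¬¬Q) ∨ P   [double negation]
= ((¬S ∨ ¬R ∨ Q ∨ R) ∧ ¬¬Q) ∨ P   [De Morgan]
= ((¬S ∨ ¬R ∨ Q ∨ R) ∧ Q) ∨ P   [double negation]
= (¬S ∧ Q) ∨ (¬R ∧ Q) ∨ (Q ∧ Q) ∨ (R ∧ Q) ∨ P   [distribute ∧ over ∨]
= Q ∨ P   [simplify]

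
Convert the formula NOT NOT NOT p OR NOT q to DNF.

NOT p OR NOT q

NOT NOT NOT p OR NOT q
= NOT p OR NOT q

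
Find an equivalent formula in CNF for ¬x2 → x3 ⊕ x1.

¬x2 → x3 ⊕ x1
= ¬¬x2 ∨ (x3 ⊕ x1)   (eliminate →)
= ¬¬x2 ∨ (x3 ∨ x1) ∧ ¬(x3 ∧ x1)   (expand ⊕)
= x2 ∨ (x3 ∨ x1) ∧ ¬(x3 ∧ x1)   (double negation)
= x2 ∨ (x3 ∨ x1) ∧ (¬x3 ∨ ¬x1)   (De Morgan)
= (x2 ∨ x3 ∨ x1) ∧ (x2 ∨ ¬x3 ∨ ¬x1)   (distribute ∨ over ∧)

(x2 ∨ x3 ∨ x1) ∧ (x2 ∨ ¬x3 ∨ ¬x1)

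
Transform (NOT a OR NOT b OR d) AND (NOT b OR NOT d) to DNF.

(NOT a OR NOT b OR d) AND (NOT b OR NOT d)
⇔ (NOT a AND NOT b) OR (NOT a AND NOT d) OR (NOT b AND NOT b) OR (NOT b AND NOT d) OR (d AND NOT b) OR (d AND NOT d)   — distribute AND over OR
⇔ (NOT a AND NOT d) OR NOT b   — simplify

(NOT a AND NOT d) OR NOT b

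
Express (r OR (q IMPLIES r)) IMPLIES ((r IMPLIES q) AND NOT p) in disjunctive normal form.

(r OR (q IMPLIES r)) IMPLIES ((r IMPLIES q) AND NOT p)
⇔ NOT (r OR (q IMPLIES r)) OR ((r IMPLIES q) AND NOT p)   (eliminate IMPLIES)
⇔ NOT (r OR NOT q OR r) OR ((r IMPLIES q) AND NOT p)   (eliminate IMPLIES)
⇔ NOT (r OR NOT q OR r) OR ((NOT r OR q) AND NOT p)   (eliminate IMPLIES)
⇔ (NOT r AND NOT NOT q AND NOT r) OR ((NOT r OR q) AND NOT p)   (De Morgan)
⇔ (NOT r AND q AND NOT r) OR ((NOT r OR q) AND NOT p)   (double negation)
⇔ (NOT r AND q AND NOT r) OR (NOT r AND NOT p) OR (q AND NOT p)   (distribute AND over OR)
⇔ (NOT r AND q) OR (NOT r AND NOT p) OR (q AND NOT p)   (simplify)

(NOT r AND q) OR (NOT r AND NOT p) OR (q AND NOT p)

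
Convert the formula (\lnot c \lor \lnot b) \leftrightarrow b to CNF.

b \land (\lnot b \lor \lnot c)

(\lnot c \lor \lnot b) \leftrightarrow b
⇔ ((\lnot c \lor \lnot b) \to b) \land (b \to (\lnot c \lor \lnot b))   [eliminate \leftrightarrow]
⇔ (\lnot (\lnot c \lor \lnot b) \lor b) \land (b \to (\lnot c \lor \lnot b))   [eliminate \to]
⇔ (\lnot (\lnot c \lor \lnot b) \lor b) \land (\lnot b \lor \lnot c \lor \lnot b)   [eliminate \to]
⇔ ((\lnot \lnot c \land \lnot \lnot b) \lor b) \land (\lnot b \lor \lnot c \lor \lnot b)   [De Morgan]
⇔ ((c \land \lnot \lnot b) \lor b) \land (\lnot b \lor \lnot c \lor \lnot b)   [double negation]
⇔ ((c \land b) \lor b) \land (\lnot b \lor \lnot c \lor \lnot b)   [double negation]
⇔ (c \lor b) \land (b \lor b) \land (\lnot b \lor \lnot c \lor \lnot b)   [distribute \lor over \land]
⇔ b \land (\lnot b \lor \lnot c)   [simplify]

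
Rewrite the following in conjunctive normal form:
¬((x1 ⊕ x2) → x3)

(x1 ∨ x2) ∧ (¬x1 ∨ ¬x2) ∧ ¬x3

¬((x1 ⊕ x2) → x3)
⇔ ¬(¬(x1 ⊕ x2) ∨ x3)   — eliminate →
⇔ ¬(¬((x1 ∨ x2) ∧ ¬(x1 ∧ x2)) ∨ x3)   — expand ⊕
⇔ ¬¬((x1 ∨ x2) ∧ ¬(x1 ∧ x2)) ∧ ¬x3   — De Morgan
⇔ (x1 ∨ x2) ∧ ¬(x1 ∧ x2) ∧ ¬x3   — double negation
⇔ (x1 ∨ x2) ∧ (¬x1 ∨ ¬x2) ∧ ¬x3   — De Morgan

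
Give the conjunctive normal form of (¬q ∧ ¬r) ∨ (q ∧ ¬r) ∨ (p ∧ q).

(¬q ∧ ¬r) ∨ (q ∧ ¬r) ∨ (p ∧ q)
= (¬q ∨ q ∨ p) ∧ (¬q ∨ q ∨ q) ∧ (¬q ∨ ¬r ∨ p) ∧ (¬q ∨ ¬r ∨ q) ∧ (¬r ∨ q ∨ p) ∧ (¬r ∨ q ∨ q) ∧ (¬r ∨ ¬r ∨ p) ∧ (¬r ∨ ¬r ∨ q)   [distribute ∨ over ∧]
= (¬r ∨ q) ∧ (¬r ∨ p)   [simplify]

(¬r ∨ q) ∧ (¬r ∨ p)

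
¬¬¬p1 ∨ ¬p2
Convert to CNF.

¬p1 ∨ ¬p2

¬¬¬p1 ∨ ¬p2
⇔ ¬p1 ∨ ¬p2   [double negation]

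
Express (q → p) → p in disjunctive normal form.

(q → p) → p
≡ ¬(q → p) ∨ p   [eliminate →]
≡ ¬(¬q ∨ p) ∨ p   [eliminate →]
≡ (¬¬q ∧ ¬p) ∨ p   [De Morgan]
≡ (q ∧ ¬p) ∨ p   [double negation]

(q ∧ ¬p) ∨ p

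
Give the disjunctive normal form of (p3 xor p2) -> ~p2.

(p3 xor p2) -> ~p2
≡ ~(p3 xor p2) | ~p2   — eliminate ->
≡ ~((p3 & ~p2) | (~p3 & p2)) | ~p2   — expand xor
≡ (~(p3 & ~p2) & ~(~p3 & p2)) | ~p2   — De Morgan
≡ ((~p3 | ~~p2) & ~(~p3 & p2)) | ~p2   — De Morgan
≡ ((~p3 | p2) & ~(~p3 & p2)) | ~p2   — double negation
≡ ((~p3 | p2) & (~~p3 | ~p2)) | ~p2   — De Morgan
≡ ((~p3 | p2) & (p3 | ~p2)) | ~p2   — double negation
≡ (~p3 & p3) | (~p3 & ~p2) | (p2 & p3) | (p2 & ~p2) | ~p2   — distribute & over |
≡ (p2 & p3) | ~p2   — simplify

(p2 & p3) | ~p2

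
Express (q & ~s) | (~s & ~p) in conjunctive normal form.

(q | ~p) & ~s

(q & ~s) | (~s & ~p)
= (q | ~s) & (q | ~p) & (~s | ~s) & (~s | ~p)   [distribute | over &]
= (q | ~p) & ~s   [simplify]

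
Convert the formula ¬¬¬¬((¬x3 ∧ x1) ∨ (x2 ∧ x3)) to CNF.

(¬x3 ∨ x2) ∧ (x1 ∨ x2) ∧ (x1 ∨ x3)

¬¬¬¬((¬x3 ∧ x1) ∨ (x2 ∧ x3))
⇔ ¬¬((¬x3 ∧ x1) ∨ (x2 ∧ x3))   (double negation)
⇔ (¬x3 ∧ x1) ∨ (x2 ∧ x3)   (double negation)
⇔ (¬x3 ∨ x2) ∧ (¬x3 ∨ x3) ∧ (x1 ∨ x2) ∧ (x1 ∨ x3)   (distribute ∨ over ∧)
⇔ (¬x3 ∨ x2) ∧ (x1 ∨ x2) ∧ (x1 ∨ x3)   (simplify)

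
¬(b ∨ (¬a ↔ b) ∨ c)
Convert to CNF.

¬(b ∨ (¬a ↔ b) ∨ c)
≡ ¬(b ∨ ((¬a → b) ∧ (b → ¬a)) ∨ c)   [eliminate ↔]
≡ ¬(b ∨ ((¬¬a ∨ b) ∧ (b → ¬a)) ∨ c)   [eliminate →]
≡ ¬(b ∨ ((¬¬a ∨ b) ∧ (¬b ∨ ¬a)) ∨ c)   [eliminate →]
≡ ¬b ∧ ¬((¬¬a ∨ b) ∧ (¬b ∨ ¬a)) ∧ ¬c   [De Morgan]
≡ ¬b ∧ (¬(¬¬a ∨ b) ∨ ¬(¬b ∨ ¬a)) ∧ ¬c   [De Morgan]
≡ ¬b ∧ ((¬¬¬a ∧ ¬b) ∨ ¬(¬b ∨ ¬a)) ∧ ¬c   [De Morgan]
≡ ¬b ∧ ((¬a ∧ ¬b) ∨ ¬(¬b ∨ ¬a)) ∧ ¬c   [double negation]
≡ ¬b ∧ ((¬a ∧ ¬b) ∨ (¬¬b ∧ ¬¬a)) ∧ ¬c   [De Morgan]
≡ ¬b ∧ ((¬a ∧ ¬b) ∨ (b ∧ ¬¬a)) ∧ ¬c   [double negation]
≡ ¬b ∧ ((¬a ∧ ¬b) ∨ (b ∧ a)) ∧ ¬c   [double negation]
≡ ¬b ∧ (¬a ∨ b) ∧ (¬a ∨ a) ∧ (¬b ∨ b) ∧ (¬b ∨ a) ∧ ¬c   [distribute ∨ over ∧]
≡ ¬b ∧ (¬a ∨ b) ∧ ¬c   [simplify]

¬b ∧ (¬a ∨ b) ∧ ¬c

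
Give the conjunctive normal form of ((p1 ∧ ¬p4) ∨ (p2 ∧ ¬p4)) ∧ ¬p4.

((p1 ∧ ¬p4) ∨ (p2 ∧ ¬p4)) ∧ ¬p4
≡ (p1 ∨ p2) ∧ (p1 ∨ ¬p4) ∧ (¬p4 ∨ p2) ∧ (¬p4 ∨ ¬p4) ∧ ¬p4   — distribute ∨ over ∧
≡ (p1 ∨ p2) ∧ ¬p4   — simplify

(p1 ∨ p2) ∧ ¬p4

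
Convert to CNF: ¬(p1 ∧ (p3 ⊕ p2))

¬(p1 ∧ (p3 ⊕ p2))
≡ ¬(p1 ∧ (p3 ∨ p2) ∧ ¬(p3 ∧ p2))   [expand ⊕]
≡ ¬p1 ∨ ¬(p3 ∨ p2) ∨ ¬¬(p3 ∧ p2)   [De Morgan]
≡ ¬p1 ∨ ¬p3 ∧ ¬p2 ∨ ¬¬(p3 ∧ p2)   [De Morgan]
≡ ¬p1 ∨ ¬p3 ∧ ¬p2 ∨ p3 ∧ p2   [double negation]
≡ (¬p1 ∨ ¬p3 ∨ p3) ∧ (¬p1 ∨ ¬p3 ∨ p2) ∧ (¬p1 ∨ ¬p2 ∨ p3) ∧ (¬p1 ∨ ¬p2 ∨ p2)   [distribute ∨ over ∧]
≡ (¬p1 ∨ ¬p3 ∨ p2) ∧ (¬p1 ∨ ¬p2 ∨ p3)   [simplify]

(¬p1 ∨ ¬p3 ∨ p2) ∧ (¬p1 ∨ ¬p2 ∨ p3)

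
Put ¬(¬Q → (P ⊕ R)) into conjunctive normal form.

¬Q ∧ (¬P ∨ R) ∧ (¬R ∨ P)

¬(¬Q → (P ⊕ R))
= ¬(¬¬Q ∨ (P ⊕ R))   [eliminate →]
= ¬(¬¬Q ∨ ((P ∨ R) ∧ ¬(P ∧ R)))   [expand ⊕]
= ¬¬¬Q ∧ ¬((P ∨ R) ∧ ¬(P ∧ R))   [De Morgan]
= ¬Q ∧ ¬((P ∨ R) ∧ ¬(P ∧ R))   [double negation]
= ¬Q ∧ (¬(P ∨ R) ∨ ¬¬(P ∧ R))   [De Morgan]
= ¬Q ∧ ((¬P ∧ ¬R) ∨ ¬¬(P ∧ R))   [De Morgan]
= ¬Q ∧ ((¬P ∧ ¬R) ∨ (P ∧ R))   [double negation]
= ¬Q ∧ (¬P ∨ P) ∧ (¬P ∨ R) ∧ (¬R ∨ P) ∧ (¬R ∨ R)   [distribute ∨ over ∧]
= ¬Q ∧ (¬P ∨ R) ∧ (¬R ∨ P)   [simplify]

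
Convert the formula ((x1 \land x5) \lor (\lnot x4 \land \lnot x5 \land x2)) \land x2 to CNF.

((x1 \land x5) \lor (\lnot x4 \land \lnot x5 \land x2)) \land x2
≡ (x1 \lor \lnot x4) \land (x1 \lor \lnot x5) \land (x1 \lor x2) \land (x5 \lor \lnot x4) \land (x5 \lor \lnot x5) \land (x5 \lor x2) \land x2
≡ (x1 \lor \lnot x4) \land (x1 \lor \lnot x5) \land (x5 \lor \lnot x4) \land x2

(x1 \lor \lnot x4) \land (x1 \lor \lnot x5) \land (x5 \lor \lnot x4) \land x2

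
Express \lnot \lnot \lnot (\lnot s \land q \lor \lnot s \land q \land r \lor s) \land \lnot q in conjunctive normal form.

\lnot \lnot \lnot (\lnot s \land q \lor \lnot s \land q \land r \lor s) \land \lnot q
⇔ \lnot (\lnot s \land q \lor \lnot s \land q \land r \lor s) \land \lnot q   (double negation)
⇔ \lnot (\lnot s \land q) \land \lnot (\lnot s \land q \land r) \land \lnot s \land \lnot q   (De Morgan)
⇔ (\lnot \lnot s \lor \lnot q) \land \lnot (\lnot s \land q \land r) \land \lnot s \land \lnot q   (De Morgan)
⇔ (s \lor \lnot q) \land \lnot (\lnot s \land q \land r) \land \lnot s \land \lnot q   (double negation)
⇔ (s \lor \lnot q) \land (\lnot \lnot s \lor \lnot q \lor \lnot r) \land \lnot s \land \lnot q   (De Morgan)
⇔ (s \lor \lnot q) \land (s \lor \lnot q \lor \lnot r) \land \lnot s \land \lnot q   (double negation)
⇔ \lnot s \land \lnot q   (simplify)

\lnot s \land \lnot q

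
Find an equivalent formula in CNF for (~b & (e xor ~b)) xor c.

(~b & (e xor ~b)) xor c
⇔ ((~b & (e xor ~b)) | c) & ~(~b & (e xor ~b) & c)   [expand xor]
⇔ ((~b & (e | ~b) & ~(e & ~b)) | c) & ~(~b & (e xor ~b) & c)   [expand xor]
⇔ ((~b & (e | ~b) & ~(e & ~b)) | c) & ~(~b & (e | ~b) & ~(e & ~b) & c)   [expand xor]
⇔ ((~b & (e | ~b) & (~e | ~~b)) | c) & ~(~b & (e | ~b) & ~(e & ~b) & c)   [De Morgan]
⇔ ((~b & (e | ~b) & (~e | b)) | c) & ~(~b & (e | ~b) & ~(e & ~b) & c)   [double negation]
⇔ ((~b & (e | ~b) & (~e | b)) | c) & (~~b | ~(e | ~b) | ~~(e & ~b) | ~c)   [De Morgan]
⇔ ((~b & (e | ~b) & (~e | b)) | c) & (b | ~(e | ~b) | ~~(e & ~b) | ~c)   [double negation]
⇔ ((~b & (e | ~b) & (~e | b)) | c) & (b | (~e & ~~b) | ~~(e & ~b) | ~c)   [De Morgan]
⇔ ((~b & (e | ~b) & (~e | b)) | c) & (b | (~e & b) | ~~(e & ~b) | ~c)   [double negation]
⇔ ((~b & (e | ~b) & (~e | b)) | c) & (b | (~e & b) | (e & ~b) | ~c)   [double negation]
⇔ (~b | c) & (e | ~b | c) & (~e | b | c) & (b | ~e | e | ~c) & (b | ~e | ~b | ~c) & (b | b | e | ~c) & (b | b | ~b | ~c)   [distribute | over &]
⇔ (~b | c) & (~e | b | c) & (b | e | ~c)   [simplify]

(~b | c) & (~e | b | c) & (b | e | ~c)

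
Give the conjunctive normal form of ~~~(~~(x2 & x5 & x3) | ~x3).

(~x2 | ~x5 | ~x3) & x3

~~~(~~(x2 & x5 & x3) | ~x3)
≡ ~(~~(x2 & x5 & x3) | ~x3)   [double negation]
≡ ~~~(x2 & x5 & x3) & ~~x3   [De Morgan]
≡ ~(x2 & x5 & x3) & ~~x3   [double negation]
≡ (~x2 | ~x5 | ~x3) & ~~x3   [De Morgan]
≡ (~x2 | ~x5 | ~x3) & x3   [double negation]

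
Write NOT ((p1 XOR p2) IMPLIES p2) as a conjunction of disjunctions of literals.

(p1 OR p2) AND NOT p2

NOT ((p1 XOR p2) IMPLIES p2)
⇔ NOT (NOT (p1 XOR p2) OR p2)   (eliminate IMPLIES)
⇔ NOT (NOT ((p1 OR p2) AND NOT (p1 AND p2)) OR p2)   (expand XOR)
⇔ NOT NOT ((p1 OR p2) AND NOT (p1 AND p2)) AND NOT p2   (De Morgan)
⇔ (p1 OR p2) AND NOT (p1 AND p2) AND NOT p2   (double negation)
⇔ (p1 OR p2) AND (NOT p1 OR NOT p2) AND NOT p2   (De Morgan)
⇔ (p1 OR p2) AND NOT p2   (simplify)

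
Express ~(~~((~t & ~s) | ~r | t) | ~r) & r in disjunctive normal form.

s & r & ~t

~(~~((~t & ~s) | ~r | t) | ~r) & r
≡ ~~~((~t & ~s) | ~r | t) & ~~r & r   (De Morgan)
≡ ~((~t & ~s) | ~r | t) & ~~r & r   (double negation)
≡ ~(~t & ~s) & ~~r & ~t & ~~r & r   (De Morgan)
≡ (~~t | ~~s) & ~~r & ~t & ~~r & r   (De Morgan)
≡ (t | ~~s) & ~~r & ~t & ~~r & r   (double negation)
≡ (t | s) & ~~r & ~t & ~~r & r   (double negation)
≡ (t | s) & r & ~t & ~~r & r   (double negation)
≡ (t | s) & r & ~t & r & r   (double negation)
≡ (t & r & ~t & r & r) | (s & r & ~t & r & r)   (distribute & over |)
≡ s & r & ~t   (simplify)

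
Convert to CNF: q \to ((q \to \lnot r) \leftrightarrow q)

\lnot q \lor \lnot r

q \to ((q \to \lnot r) \leftrightarrow q)
≡ \lnot q \lor ((q \to \lnot r) \leftrightarrow q)
≡ \lnot q \lor (((q \to \lnot r) \to q) \land (q \to (q \to \lnot r)))
≡ \lnot q \lor ((\lnot (q \to \lnot r) \lor q) \land (q \to (q \to \lnot r)))
≡ \lnot q \lor ((\lnot (\lnot q \lor \lnot r) \lor q) \land (q \to (q \to \lnot r)))
≡ \lnot q \lor ((\lnot (\lnot q \lor \lnot r) \lor q) \land (\lnot q \lor (q \to \lnot r)))
≡ \lnot q \lor ((\lnot (\lnot q \lor \lnot r) \lor q) \land (\lnot q \lor \lnot q \lor \lnot r))
≡ \lnot q \lor (((\lnot \lnot q \land \lnot \lnot r) \lor q) \land (\lnot q \lor \lnot q \lor \lnot r))
≡ \lnot q \lor (((q \land \lnot \lnot r) \lor q) \land (\lnot q \lor \lnot q \lor \lnot r))
≡ \lnot q \lor (((q \land r) \lor q) \land (\lnot q \lor \lnot q \lor \lnot r))
≡ (\lnot q \lor q \lor q) \land (\lnot q \lor r \lor q) \land (\lnot q \lor \lnot q \lor \lnot q \lor \lnot r)
≡ \lnot q \lor \lnot r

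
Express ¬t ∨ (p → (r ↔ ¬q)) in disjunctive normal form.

¬t ∨ (p → (r ↔ ¬q))
= ¬t ∨ ¬p ∨ (r ↔ ¬q)   — eliminate →
= ¬t ∨ ¬p ∨ (r → ¬q) ∧ (¬q → r)   — eliminate ↔
= ¬t ∨ ¬p ∨ (¬r ∨ ¬q) ∧ (¬q → r)   — eliminate →
= ¬t ∨ ¬p ∨ (¬r ∨ ¬q) ∧ (¬¬q ∨ r)   — eliminate →
= ¬t ∨ ¬p ∨ (¬r ∨ ¬q) ∧ (q ∨ r)   — double negation
= ¬t ∨ ¬p ∨ ¬r ∧ q ∨ ¬r ∧ r ∨ ¬q ∧ q ∨ ¬q ∧ r   — distribute ∧ over ∨
= ¬t ∨ ¬p ∨ ¬r ∧ q ∨ ¬q ∧ r   — simplify

¬t ∨ ¬p ∨ ¬r ∧ q ∨ ¬q ∧ r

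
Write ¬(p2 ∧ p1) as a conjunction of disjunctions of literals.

¬(p2 ∧ p1)
≡ ¬p2 ∨ ¬p1   [De Morgan]

¬p2 ∨ ¬p1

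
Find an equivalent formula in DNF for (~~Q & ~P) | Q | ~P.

(~~Q & ~P) | Q | ~P
= (Q & ~P) | Q | ~P   (double negation)
= Q | ~P   (simplify)

Q | ~P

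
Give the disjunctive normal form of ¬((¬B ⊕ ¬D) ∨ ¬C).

¬((¬B ⊕ ¬D) ∨ ¬C)
≡ ¬((¬B ∧ ¬¬D) ∨ (¬¬B ∧ ¬D) ∨ ¬C)
≡ ¬(¬B ∧ ¬¬D) ∧ ¬(¬¬B ∧ ¬D) ∧ ¬¬C
≡ (¬¬B ∨ ¬¬¬D) ∧ ¬(¬¬B ∧ ¬D) ∧ ¬¬C
≡ (B ∨ ¬¬¬D) ∧ ¬(¬¬B ∧ ¬D) ∧ ¬¬C
≡ (B ∨ ¬D) ∧ ¬(¬¬B ∧ ¬D) ∧ ¬¬C
≡ (B ∨ ¬D) ∧ (¬¬¬B ∨ ¬¬D) ∧ ¬¬C
≡ (B ∨ ¬D) ∧ (¬B ∨ ¬¬D) ∧ ¬¬C
≡ (B ∨ ¬D) ∧ (¬B ∨ D) ∧ ¬¬C
≡ (B ∨ ¬D) ∧ (¬B ∨ D) ∧ C
≡ (B ∧ ¬B ∧ C) ∨ (B ∧ D ∧ C) ∨ (¬D ∧ ¬B ∧ C) ∨ (¬D ∧ D ∧ C)
≡ (B ∧ D ∧ C) ∨ (¬D ∧ ¬B ∧ C)

(B ∧ D ∧ C) ∨ (¬D ∧ ¬B ∧ C)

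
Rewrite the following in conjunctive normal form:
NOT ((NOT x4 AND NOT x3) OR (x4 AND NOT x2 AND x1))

(x4 OR x3) AND (NOT x4 OR x2 OR NOT x1)

NOT ((NOT x4 AND NOT x3) OR (x4 AND NOT x2 AND x1))
≡ NOT (NOT x4 AND NOT x3) AND NOT (x4 AND NOT x2 AND x1)   [De Morgan]
≡ (NOT NOT x4 OR NOT NOT x3) AND NOT (x4 AND NOT x2 AND x1)   [De Morgan]
≡ (x4 OR NOT NOT x3) AND NOT (x4 AND NOT x2 AND x1)   [double negation]
≡ (x4 OR x3) AND NOT (x4 AND NOT x2 AND x1)   [double negation]
≡ (x4 OR x3) AND (NOT x4 OR NOT NOT x2 OR NOT x1)   [De Morgan]
≡ (x4 OR x3) AND (NOT x4 OR x2 OR NOT x1)   [double negation]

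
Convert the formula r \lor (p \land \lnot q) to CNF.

r \lor (p \land \lnot q)
≡ (r \lor p) \land (r \lor \lnot q)   [distribute \lor over \land]

(r \lor p) \land (r \lor \lnot q)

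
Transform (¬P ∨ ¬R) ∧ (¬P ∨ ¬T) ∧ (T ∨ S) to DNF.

(¬P ∨ ¬R) ∧ (¬P ∨ ¬T) ∧ (T ∨ S)
= (¬P ∧ ¬P ∧ T) ∨ (¬P ∧ ¬P ∧ S) ∨ (¬P ∧ ¬T ∧ T) ∨ (¬P ∧ ¬T ∧ S) ∨ (¬R ∧ ¬P ∧ T) ∨ (¬R ∧ ¬P ∧ S) ∨ (¬R ∧ ¬T ∧ T) ∨ (¬R ∧ ¬T ∧ S)
= (¬P ∧ T) ∨ (¬P ∧ S) ∨ (¬R ∧ ¬T ∧ S)

(¬P ∧ T) ∨ (¬P ∧ S) ∨ (¬R ∧ ¬T ∧ S)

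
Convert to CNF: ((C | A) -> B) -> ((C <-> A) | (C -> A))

((C | A) -> B) -> ((C <-> A) | (C -> A))
≡ ~((C | A) -> B) | (C <-> A) | (C -> A)   [eliminate ->]
≡ ~(~(C | A) | B) | (C <-> A) | (C -> A)   [eliminate ->]
≡ ~(~(C | A) | B) | ((C -> A) & (A -> C)) | (C -> A)   [eliminate <->]
≡ ~(~(C | A) | B) | ((~C | A) & (A -> C)) | (C -> A)   [eliminate ->]
≡ ~(~(C | A) | B) | ((~C | A) & (~A | C)) | (C -> A)   [eliminate ->]
≡ ~(~(C | A) | B) | ((~C | A) & (~A | C)) | ~C | A   [eliminate ->]
≡ (~~(C | A) & ~B) | ((~C | A) & (~A | C)) | ~C | A   [De Morgan]
≡ ((C | A) & ~B) | ((~C | A) & (~A | C)) | ~C | A   [double negation]
≡ (C | A | ~C | A | ~C | A) & (C | A | ~A | C | ~C | A) & (~B | ~C | A | ~C | A) & (~B | ~A | C | ~C | A)   [distribute | over &]
≡ ~B | ~C | A   [simplify]

~B | ~C | A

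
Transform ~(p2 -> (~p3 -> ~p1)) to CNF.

p2 & ~p3 & p1

~(p2 -> (~p3 -> ~p1))
⇔ ~(~p2 | (~p3 -> ~p1))   [eliminate ->]
⇔ ~(~p2 | ~~p3 | ~p1)   [eliminate ->]
⇔ ~~p2 & ~~~p3 & ~~p1   [De Morgan]
⇔ p2 & ~~~p3 & ~~p1   [double negation]
⇔ p2 & ~p3 & ~~p1   [double negation]
⇔ p2 & ~p3 & p1   [double negation]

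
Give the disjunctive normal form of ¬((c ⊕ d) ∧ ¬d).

(¬c ∧ ¬d) ∨ d

¬((c ⊕ d) ∧ ¬d)
⇔ ¬(((c ∧ ¬d) ∨ (¬c ∧ d)) ∧ ¬d)   (expand ⊕)
⇔ ¬((c ∧ ¬d) ∨ (¬c ∧ d)) ∨ ¬¬d   (De Morgan)
⇔ (¬(c ∧ ¬d) ∧ ¬(¬c ∧ d)) ∨ ¬¬d   (De Morgan)
⇔ ((¬c ∨ ¬¬d) ∧ ¬(¬c ∧ d)) ∨ ¬¬d   (De Morgan)
⇔ ((¬c ∨ d) ∧ ¬(¬c ∧ d)) ∨ ¬¬d   (double negation)
⇔ ((¬c ∨ d) ∧ (¬¬c ∨ ¬d)) ∨ ¬¬d   (De Morgan)
⇔ ((¬c ∨ d) ∧ (c ∨ ¬d)) ∨ ¬¬d   (double negation)
⇔ ((¬c ∨ d) ∧ (c ∨ ¬d)) ∨ d   (double negation)
⇔ (¬c ∧ c) ∨ (¬c ∧ ¬d) ∨ (d ∧ c) ∨ (d ∧ ¬d) ∨ d   (distribute ∧ over ∨)
⇔ (¬c ∧ ¬d) ∨ d   (simplify)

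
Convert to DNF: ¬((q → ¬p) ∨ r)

q ∧ p ∧ ¬r

¬((q → ¬p) ∨ r)
= ¬(¬q ∨ ¬p ∨ r)   (eliminate →)
= ¬¬q ∧ ¬¬p ∧ ¬r   (De Morgan)
= q ∧ ¬¬p ∧ ¬r   (double negation)
= q ∧ p ∧ ¬r   (double negation)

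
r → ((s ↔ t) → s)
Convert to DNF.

r → ((s ↔ t) → s)
⇔ ¬r ∨ ((s ↔ t) → s)   [eliminate →]
⇔ ¬r ∨ ¬(s ↔ t) ∨ s   [eliminate →]
⇔ ¬r ∨ ¬((s → t) ∧ (t → s)) ∨ s   [eliminate ↔]
⇔ ¬r ∨ ¬((¬s ∨ t) ∧ (t → s)) ∨ s   [eliminate →]
⇔ ¬r ∨ ¬((¬s ∨ t) ∧ (¬t ∨ s)) ∨ s   [eliminate →]
⇔ ¬r ∨ ¬(¬s ∨ t) ∨ ¬(¬t ∨ s) ∨ s   [De Morgan]
⇔ ¬r ∨ (¬¬s ∧ ¬t) ∨ ¬(¬t ∨ s) ∨ s   [De Morgan]
⇔ ¬r ∨ (s ∧ ¬t) ∨ ¬(¬t ∨ s) ∨ s   [double negation]
⇔ ¬r ∨ (s ∧ ¬t) ∨ (¬¬t ∧ ¬s) ∨ s   [De Morgan]
⇔ ¬r ∨ (s ∧ ¬t) ∨ (t ∧ ¬s) ∨ s   [double negation]
⇔ ¬r ∨ (t ∧ ¬s) ∨ s   [simplify]

¬r ∨ (t ∧ ¬s) ∨ s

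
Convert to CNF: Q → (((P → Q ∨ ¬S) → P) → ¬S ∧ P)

Q → (((P → Q ∨ ¬S) → P) → ¬S ∧ P)
≡ ¬Q ∨ (((P → Q ∨ ¬S) → P) → ¬S ∧ P)
≡ ¬Q ∨ ¬((P → Q ∨ ¬S) → P) ∨ ¬S ∧ P
≡ ¬Q ∨ ¬(¬(P → Q ∨ ¬S) ∨ P) ∨ ¬S ∧ P
≡ ¬Q ∨ ¬(¬(¬P ∨ Q ∨ ¬S) ∨ P) ∨ ¬S ∧ P
≡ ¬Q ∨ ¬¬(¬P ∨ Q ∨ ¬S) ∧ ¬P ∨ ¬S ∧ P
≡ ¬Q ∨ (¬P ∨ Q ∨ ¬S) ∧ ¬P ∨ ¬S ∧ P
≡ (¬Q ∨ ¬P ∨ Q ∨ ¬S ∨ ¬S) ∧ (¬Q ∨ ¬P ∨ Q ∨ ¬S ∨ P) ∧ (¬Q ∨ ¬P ∨ ¬S) ∧ (¬Q ∨ ¬P ∨ P)
≡ ¬Q ∨ ¬P ∨ ¬S

¬Q ∨ ¬P ∨ ¬S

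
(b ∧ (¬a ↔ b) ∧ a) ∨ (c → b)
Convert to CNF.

b ∨ ¬c

(b ∧ (¬a ↔ b) ∧ a) ∨ (c → b)
⇔ (b ∧ (¬a → b) ∧ (b → ¬a) ∧ a) ∨ (c → b)   (eliminate ↔)
⇔ (b ∧ (¬¬a ∨ b) ∧ (b → ¬a) ∧ a) ∨ (c → b)   (eliminate →)
⇔ (b ∧ (¬¬a ∨ b) ∧ (¬b ∨ ¬a) ∧ a) ∨ (c → b)   (eliminate →)
⇔ (b ∧ (¬¬a ∨ b) ∧ (¬b ∨ ¬a) ∧ a) ∨ ¬c ∨ b   (eliminate →)
⇔ (b ∧ (a ∨ b) ∧ (¬b ∨ ¬a) ∧ a) ∨ ¬c ∨ b   (double negation)
⇔ (b ∨ ¬c ∨ b) ∧ (a ∨ b ∨ ¬c ∨ b) ∧ (¬b ∨ ¬a ∨ ¬c ∨ b) ∧ (a ∨ ¬c ∨ b)   (distribute ∨ over ∧)
⇔ b ∨ ¬c   (simplify)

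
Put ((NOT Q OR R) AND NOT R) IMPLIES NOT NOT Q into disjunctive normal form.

((NOT Q OR R) AND NOT R) IMPLIES NOT NOT Q
= NOT ((NOT Q OR R) AND NOT R) OR NOT NOT Q   [eliminate IMPLIES]
= NOT (NOT Q OR R) OR NOT NOT R OR NOT NOT Q   [De Morgan]
= (NOT NOT Q AND NOT R) OR NOT NOT R OR NOT NOT Q   [De Morgan]
= (Q AND NOT R) OR NOT NOT R OR NOT NOT Q   [double negation]
= (Q AND NOT R) OR R OR NOT NOT Q   [double negation]
= (Q AND NOT R) OR R OR Q   [double negation]
= R OR Q   [simplify]

R OR Q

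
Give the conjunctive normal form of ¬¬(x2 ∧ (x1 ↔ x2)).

¬¬(x2 ∧ (x1 ↔ x2))
≡ ¬¬(x2 ∧ (x1 → x2) ∧ (x2 → x1))   (eliminate ↔)
≡ ¬¬(x2 ∧ (¬x1 ∨ x2) ∧ (x2 → x1))   (eliminate →)
≡ ¬¬(x2 ∧ (¬x1 ∨ x2) ∧ (¬x2 ∨ x1))   (eliminate →)
≡ x2 ∧ (¬x1 ∨ x2) ∧ (¬x2 ∨ x1)   (double negation)
≡ x2 ∧ (¬x2 ∨ x1)   (simplify)

x2 ∧ (¬x2 ∨ x1)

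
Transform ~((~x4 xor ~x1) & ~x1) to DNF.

~((~x4 xor ~x1) & ~x1)
≡ ~(((~x4 & ~~x1) | (~~x4 & ~x1)) & ~x1)   [expand xor]
≡ ~((~x4 & ~~x1) | (~~x4 & ~x1)) | ~~x1   [De Morgan]
≡ (~(~x4 & ~~x1) & ~(~~x4 & ~x1)) | ~~x1   [De Morgan]
≡ ((~~x4 | ~~~x1) & ~(~~x4 & ~x1)) | ~~x1   [De Morgan]
≡ ((x4 | ~~~x1) & ~(~~x4 & ~x1)) | ~~x1   [double negation]
≡ ((x4 | ~x1) & ~(~~x4 & ~x1)) | ~~x1   [double negation]
≡ ((x4 | ~x1) & (~~~x4 | ~~x1)) | ~~x1   [De Morgan]
≡ ((x4 | ~x1) & (~x4 | ~~x1)) | ~~x1   [double negation]
≡ ((x4 | ~x1) & (~x4 | x1)) | ~~x1   [double negation]
≡ ((x4 | ~x1) & (~x4 | x1)) | x1   [double negation]
≡ (x4 & ~x4) | (x4 & x1) | (~x1 & ~x4) | (~x1 & x1) | x1   [distribute & over |]
≡ (~x1 & ~x4) | x1   [simplify]

(~x1 & ~x4) | x1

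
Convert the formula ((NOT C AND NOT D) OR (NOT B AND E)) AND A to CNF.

(NOT C OR NOT B) AND (NOT C OR E) AND (NOT D OR NOT B) AND (NOT D OR E) AND A

((NOT C AND NOT D) OR (NOT B AND E)) AND A
⇔ (NOT C OR NOT B) AND (NOT C OR E) AND (NOT D OR NOT B) AND (NOT D OR E) AND A   [distribute OR over AND]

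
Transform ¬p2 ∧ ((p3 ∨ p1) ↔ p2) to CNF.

¬p2 ∧ ((p3 ∨ p1) ↔ p2)
= ¬p2 ∧ ((p3 ∨ p1) → p2) ∧ (p2 → (p3 ∨ p1))
= ¬p2 ∧ (¬(p3 ∨ p1) ∨ p2) ∧ (p2 → (p3 ∨ p1))
= ¬p2 ∧ (¬(p3 ∨ p1) ∨ p2) ∧ (¬p2 ∨ p3 ∨ p1)
= ¬p2 ∧ ((¬p3 ∧ ¬p1) ∨ p2) ∧ (¬p2 ∨ p3 ∨ p1)
= ¬p2 ∧ (¬p3 ∨ p2) ∧ (¬p1 ∨ p2) ∧ (¬p2 ∨ p3 ∨ p1)
= ¬p2 ∧ (¬p3 ∨ p2) ∧ (¬p1 ∨ p2)

¬p2 ∧ (¬p3 ∨ p2) ∧ (¬p1 ∨ p2)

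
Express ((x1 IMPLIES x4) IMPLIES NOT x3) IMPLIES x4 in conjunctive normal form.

(NOT x1 OR x4) AND (x3 OR x4)

((x1 IMPLIES x4) IMPLIES NOT x3) IMPLIES x4
⇔ NOT ((x1 IMPLIES x4) IMPLIES NOT x3) OR x4   [eliminate IMPLIES]
⇔ NOT (NOT (x1 IMPLIES x4) OR NOT x3) OR x4   [eliminate IMPLIES]
⇔ NOT (NOT (NOT x1 OR x4) OR NOT x3) OR x4   [eliminate IMPLIES]
⇔ (NOT NOT (NOT x1 OR x4) AND NOT NOT x3) OR x4   [De Morgan]
⇔ ((NOT x1 OR x4) AND NOT NOT x3) OR x4   [double negation]
⇔ ((NOT x1 OR x4) AND x3) OR x4   [double negation]
⇔ (NOT x1 OR x4 OR x4) AND (x3 OR x4)   [distribute OR over AND]
⇔ (NOT x1 OR x4) AND (x3 OR x4)   [simplify]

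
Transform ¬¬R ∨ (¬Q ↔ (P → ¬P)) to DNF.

¬¬R ∨ (¬Q ↔ (P → ¬P))
⇔ ¬¬R ∨ ((¬Q → (P → ¬P)) ∧ ((P → ¬P) → ¬Q))   — eliminate ↔
⇔ ¬¬R ∨ ((¬¬Q ∨ (P → ¬P)) ∧ ((P → ¬P) → ¬Q))   — eliminate →
⇔ ¬¬R ∨ ((¬¬Q ∨ ¬P ∨ ¬P) ∧ ((P → ¬P) → ¬Q))   — eliminate →
⇔ ¬¬R ∨ ((¬¬Q ∨ ¬P ∨ ¬P) ∧ (¬(P → ¬P) ∨ ¬Q))   — eliminate →
⇔ ¬¬R ∨ ((¬¬Q ∨ ¬P ∨ ¬P) ∧ (¬(¬P ∨ ¬P) ∨ ¬Q))   — eliminate →
⇔ R ∨ ((¬¬Q ∨ ¬P ∨ ¬P) ∧ (¬(¬P ∨ ¬P) ∨ ¬Q))   — double negation
⇔ R ∨ ((Q ∨ ¬P ∨ ¬P) ∧ (¬(¬P ∨ ¬P) ∨ ¬Q))   — double negation
⇔ R ∨ ((Q ∨ ¬P ∨ ¬P) ∧ ((¬¬P ∧ ¬¬P) ∨ ¬Q))   — De Morgan
⇔ R ∨ ((Q ∨ ¬P ∨ ¬P) ∧ ((P ∧ ¬¬P) ∨ ¬Q))   — double negation
⇔ R ∨ ((Q ∨ ¬P ∨ ¬P) ∧ ((P ∧ P) ∨ ¬Q))   — double negation
⇔ R ∨ (Q ∧ P ∧ P) ∨ (Q ∧ ¬Q) ∨ (¬P ∧ P ∧ P) ∨ (¬P ∧ ¬Q) ∨ (¬P ∧ P ∧ P) ∨ (¬P ∧ ¬Q)   — distribute ∧ over ∨
⇔ R ∨ (Q ∧ P) ∨ (¬P ∧ ¬Q)   — simplify

R ∨ (Q ∧ P) ∨ (¬P ∧ ¬Q)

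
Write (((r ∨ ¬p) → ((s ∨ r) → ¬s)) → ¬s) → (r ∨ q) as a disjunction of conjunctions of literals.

(((r ∨ ¬p) → ((s ∨ r) → ¬s)) → ¬s) → (r ∨ q)
⇔ ¬(((r ∨ ¬p) → ((s ∨ r) → ¬s)) → ¬s) ∨ r ∨ q   [eliminate →]
⇔ ¬(¬((r ∨ ¬p) → ((s ∨ r) → ¬s)) ∨ ¬s) ∨ r ∨ q   [eliminate →]
⇔ ¬(¬(¬(r ∨ ¬p) ∨ ((s ∨ r) → ¬s)) ∨ ¬s) ∨ r ∨ q   [eliminate →]
⇔ ¬(¬(¬(r ∨ ¬p) ∨ ¬(s ∨ r) ∨ ¬s) ∨ ¬s) ∨ r ∨ q   [eliminate →]
⇔ (¬¬(¬(r ∨ ¬p) ∨ ¬(s ∨ r) ∨ ¬s) ∧ ¬¬s) ∨ r ∨ q   [De Morgan]
⇔ ((¬(r ∨ ¬p) ∨ ¬(s ∨ r) ∨ ¬s) ∧ ¬¬s) ∨ r ∨ q   [double negation]
⇔ (((¬r ∧ ¬¬p) ∨ ¬(s ∨ r) ∨ ¬s) ∧ ¬¬s) ∨ r ∨ q   [De Morgan]
⇔ (((¬r ∧ p) ∨ ¬(s ∨ r) ∨ ¬s) ∧ ¬¬s) ∨ r ∨ q   [double negation]
⇔ (((¬r ∧ p) ∨ (¬s ∧ ¬r) ∨ ¬s) ∧ ¬¬s) ∨ r ∨ q   [De Morgan]
⇔ (((¬r ∧ p) ∨ (¬s ∧ ¬r) ∨ ¬s) ∧ s) ∨ r ∨ q   [double negation]
⇔ (¬r ∧ p ∧ s) ∨ (¬s ∧ ¬r ∧ s) ∨ (¬s ∧ s) ∨ r ∨ q   [distribute ∧ over ∨]
⇔ (¬r ∧ p ∧ s) ∨ r ∨ q   [simplify]

(¬r ∧ p ∧ s) ∨ r ∨ q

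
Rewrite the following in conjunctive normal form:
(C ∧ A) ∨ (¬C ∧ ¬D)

(C ∨ ¬D) ∧ (A ∨ ¬C) ∧ (A ∨ ¬D)

(C ∧ A) ∨ (¬C ∧ ¬D)
≡ (C ∨ ¬C) ∧ (C ∨ ¬D) ∧ (A ∨ ¬C) ∧ (A ∨ ¬D)   (distribute ∨ over ∧)
≡ (C ∨ ¬D) ∧ (A ∨ ¬C) ∧ (A ∨ ¬D)   (simplify)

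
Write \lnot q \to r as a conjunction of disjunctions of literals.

\lnot q \to r
≡ \lnot \lnot q \lor r   [eliminate \to]
≡ q \lor r   [double negation]

q \lor r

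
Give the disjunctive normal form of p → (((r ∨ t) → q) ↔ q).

p → (((r ∨ t) → q) ↔ q)
= ¬p ∨ (((r ∨ t) → q) ↔ q)   [eliminate →]
= ¬p ∨ ((((r ∨ t) → q) → q) ∧ (q → ((r ∨ t) → q)))   [eliminate ↔]
= ¬p ∨ ((¬((r ∨ t) → q) ∨ q) ∧ (q → ((r ∨ t) → q)))   [eliminate →]
= ¬p ∨ ((¬(¬(r ∨ t) ∨ q) ∨ q) ∧ (q → ((r ∨ t) → q)))   [eliminate →]
= ¬p ∨ ((¬(¬(r ∨ t) ∨ q) ∨ q) ∧ (¬q ∨ ((r ∨ t) → q)))   [eliminate →]
= ¬p ∨ ((¬(¬(r ∨ t) ∨ q) ∨ q) ∧ (¬q ∨ ¬(r ∨ t) ∨ q))   [eliminate →]
= ¬p ∨ (((¬¬(r ∨ t) ∧ ¬q) ∨ q) ∧ (¬q ∨ ¬(r ∨ t) ∨ q))   [De Morgan]
= ¬p ∨ ((((r ∨ t) ∧ ¬q) ∨ q) ∧ (¬q ∨ ¬(r ∨ t) ∨ q))   [double negation]
= ¬p ∨ ((((r ∨ t) ∧ ¬q) ∨ q) ∧ (¬q ∨ (¬r ∧ ¬t) ∨ q))   [De Morgan]
= ¬p ∨ (r ∧ ¬q ∧ ¬q) ∨ (r ∧ ¬q ∧ ¬r ∧ ¬t) ∨ (r ∧ ¬q ∧ q) ∨ (t ∧ ¬q ∧ ¬q) ∨ (t ∧ ¬q ∧ ¬r ∧ ¬t) ∨ (t ∧ ¬q ∧ q) ∨ (q ∧ ¬q) ∨ (q ∧ ¬r ∧ ¬t) ∨ (q ∧ q)   [distribute ∧ over ∨]
= ¬p ∨ (r ∧ ¬q) ∨ (t ∧ ¬q) ∨ q   [simplify]

¬p ∨ (r ∧ ¬q) ∨ (t ∧ ¬q) ∨ q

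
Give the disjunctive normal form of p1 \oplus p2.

p1 \oplus p2
≡ (p1 \land \lnot p2) \lor (\lnot p1 \land p2)   — expand \oplus

(p1 \land \lnot p2) \lor (\lnot p1 \land p2)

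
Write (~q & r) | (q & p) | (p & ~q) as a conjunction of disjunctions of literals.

(~q | p) & (r | p)

(~q & r) | (q & p) | (p & ~q)
= (~q | q | p) & (~q | q | ~q) & (~q | p | p) & (~q | p | ~q) & (r | q | p) & (r | q | ~q) & (r | p | p) & (r | p | ~q)   [distribute | over &]
= (~q | p) & (r | p)   [simplify]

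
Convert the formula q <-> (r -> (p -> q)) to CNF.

(r | q) & (p | q)

q <-> (r -> (p -> q))
≡ (q -> (r -> (p -> q))) & ((r -> (p -> q)) -> q)   [eliminate <->]
≡ (~q | (r -> (p -> q))) & ((r -> (p -> q)) -> q)   [eliminate ->]
≡ (~q | ~r | (p -> q)) & ((r -> (p -> q)) -> q)   [eliminate ->]
≡ (~q | ~r | ~p | q) & ((r -> (p -> q)) -> q)   [eliminate ->]
≡ (~q | ~r | ~p | q) & (~(r -> (p -> q)) | q)   [eliminate ->]
≡ (~q | ~r | ~p | q) & (~(~r | (p -> q)) | q)   [eliminate ->]
≡ (~q | ~r | ~p | q) & (~(~r | ~p | q) | q)   [eliminate ->]
≡ (~q | ~r | ~p | q) & ((~~r & ~~p & ~q) | q)   [De Morgan]
≡ (~q | ~r | ~p | q) & ((r & ~~p & ~q) | q)   [double negation]
≡ (~q | ~r | ~p | q) & ((r & p & ~q) | q)   [double negation]
≡ (~q | ~r | ~p | q) & (r | q) & (p | q) & (~q | q)   [distribute | over &]
≡ (r | q) & (p | q)   [simplify]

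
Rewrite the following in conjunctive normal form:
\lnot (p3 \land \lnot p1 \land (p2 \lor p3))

\lnot (p3 \land \lnot p1 \land (p2 \lor p3))
≡ \lnot p3 \lor \lnot \lnot p1 \lor \lnot (p2 \lor p3)   (De Morgan)
≡ \lnot p3 \lor p1 \lor \lnot (p2 \lor p3)   (double negation)
≡ \lnot p3 \lor p1 \lor (\lnot p2 \land \lnot p3)   (De Morgan)
≡ (\lnot p3 \lor p1 \lor \lnot p2) \land (\lnot p3 \lor p1 \lor \lnot p3)   (distribute \lor over \land)
≡ \lnot p3 \lor p1   (simplify)

\lnot p3 \lor p1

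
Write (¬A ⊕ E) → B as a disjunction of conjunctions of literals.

(A ∧ ¬E) ∨ (E ∧ ¬A) ∨ B

(¬A ⊕ E) → B
≡ ¬(¬A ⊕ E) ∨ B   [eliminate →]
≡ ¬((¬A ∧ ¬E) ∨ (¬¬A ∧ E)) ∨ B   [expand ⊕]
≡ (¬(¬A ∧ ¬E) ∧ ¬(¬¬A ∧ E)) ∨ B   [De Morgan]
≡ ((¬¬A ∨ ¬¬E) ∧ ¬(¬¬A ∧ E)) ∨ B   [De Morgan]
≡ ((A ∨ ¬¬E) ∧ ¬(¬¬A ∧ E)) ∨ B   [double negation]
≡ ((A ∨ E) ∧ ¬(¬¬A ∧ E)) ∨ B   [double negation]
≡ ((A ∨ E) ∧ (¬¬¬A ∨ ¬E)) ∨ B   [De Morgan]
≡ ((A ∨ E) ∧ (¬A ∨ ¬E)) ∨ B   [double negation]
≡ (A ∧ ¬A) ∨ (A ∧ ¬E) ∨ (E ∧ ¬A) ∨ (E ∧ ¬E) ∨ B   [distribute ∧ over ∨]
≡ (A ∧ ¬E) ∨ (E ∧ ¬A) ∨ B   [simplify]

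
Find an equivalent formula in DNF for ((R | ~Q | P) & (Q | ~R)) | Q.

(~Q & ~R) | (P & ~R) | Q

((R | ~Q | P) & (Q | ~R)) | Q
= (R & Q) | (R & ~R) | (~Q & Q) | (~Q & ~R) | (P & Q) | (P & ~R) | Q   [distribute & over |]
= (~Q & ~R) | (P & ~R) | Q   [simplify]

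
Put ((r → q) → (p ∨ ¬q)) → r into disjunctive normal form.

(q ∧ ¬p) ∨ r

((r → q) → (p ∨ ¬q)) → r
⇔ ¬((r → q) → (p ∨ ¬q)) ∨ r   — eliminate →
⇔ ¬(¬(r → q) ∨ p ∨ ¬q) ∨ r   — eliminate →
⇔ ¬(¬(¬r ∨ q) ∨ p ∨ ¬q) ∨ r   — eliminate →
⇔ (¬¬(¬r ∨ q) ∧ ¬p ∧ ¬¬q) ∨ r   — De Morgan
⇔ ((¬r ∨ q) ∧ ¬p ∧ ¬¬q) ∨ r   — double negation
⇔ ((¬r ∨ q) ∧ ¬p ∧ q) ∨ r   — double negation
⇔ (¬r ∧ ¬p ∧ q) ∨ (q ∧ ¬p ∧ q) ∨ r   — distribute ∧ over ∨
⇔ (q ∧ ¬p) ∨ r   — simplify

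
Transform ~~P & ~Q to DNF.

P & ~Q

~~P & ~Q
= P & ~Q   (double negation)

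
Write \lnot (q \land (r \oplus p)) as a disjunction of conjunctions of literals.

\lnot (q \land (r \oplus p))
≡ \lnot (q \land ((r \land \lnot p) \lor (\lnot r \land p)))   [expand \oplus]
≡ \lnot q \lor \lnot ((r \land \lnot p) \lor (\lnot r \land p))   [De Morgan]
≡ \lnot q \lor (\lnot (r \land \lnot p) \land \lnot (\lnot r \land p))   [De Morgan]
≡ \lnot q \lor ((\lnot r \lor \lnot \lnot p) \land \lnot (\lnot r \land p))   [De Morgan]
≡ \lnot q \lor ((\lnot r \lor p) \land \lnot (\lnot r \land p))   [double negation]
≡ \lnot q \lor ((\lnot r \lor p) \land (\lnot \lnot r \lor \lnot p))   [De Morgan]
≡ \lnot q \lor ((\lnot r \lor p) \land (r \lor \lnot p))   [double negation]
≡ \lnot q \lor (\lnot r \land r) \lor (\lnot r \land \lnot p) \lor (p \land r) \lor (p \land \lnot p)   [distribute \land over \lor]
≡ \lnot q \lor (\lnot r \land \lnot p) \lor (p \land r)   [simplify]

\lnot q \lor (\lnot r \land \lnot p) \lor (p \land r)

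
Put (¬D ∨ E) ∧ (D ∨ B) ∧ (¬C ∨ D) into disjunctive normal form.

(¬D ∧ B ∧ ¬C) ∨ (E ∧ D) ∨ (E ∧ B ∧ ¬C)

(¬D ∨ E) ∧ (D ∨ B) ∧ (¬C ∨ D)
= (¬D ∧ D ∧ ¬C) ∨ (¬D ∧ D ∧ D) ∨ (¬D ∧ B ∧ ¬C) ∨ (¬D ∧ B ∧ D) ∨ (E ∧ D ∧ ¬C) ∨ (E ∧ D ∧ D) ∨ (E ∧ B ∧ ¬C) ∨ (E ∧ B ∧ D)   [distribute ∧ over ∨]
= (¬D ∧ B ∧ ¬C) ∨ (E ∧ D) ∨ (E ∧ B ∧ ¬C)   [simplify]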